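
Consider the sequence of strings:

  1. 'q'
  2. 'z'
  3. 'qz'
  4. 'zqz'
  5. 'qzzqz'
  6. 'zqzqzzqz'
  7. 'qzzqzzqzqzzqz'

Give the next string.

zqzqzzqzqzzqzzqzqzzqz

Each term (from the third on) is the two preceding terms concatenated in order: term 3 = q·z = qz.
So term 8 is zqzqzzqz·qzzqzzqzqzzqz.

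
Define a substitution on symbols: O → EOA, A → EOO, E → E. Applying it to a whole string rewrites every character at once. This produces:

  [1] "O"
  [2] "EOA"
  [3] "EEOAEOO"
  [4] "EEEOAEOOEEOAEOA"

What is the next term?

EEEEOAEOOEEOAEOAEEEOAEOOEEOAEOO

Applying the rule to each of the 15 symbols of EEEOAEOOEEOAEOA gives the pieces E E E EOA EOO E EOA EOA E E EOA EOO E EOA EOO, which concatenate to the answer.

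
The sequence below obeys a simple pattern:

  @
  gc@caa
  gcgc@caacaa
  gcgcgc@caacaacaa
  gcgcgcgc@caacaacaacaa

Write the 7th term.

Each term wraps the previous one in gc on the left and caa on the right.
From gcgcgcgc@caacaacaacaa, 2 further steps: gcgcgcgc@caacaacaacaa → gcgcgcgcgc@caacaacaacaacaa → (answer).

gcgcgcgcgcgc@caacaacaacaacaacaa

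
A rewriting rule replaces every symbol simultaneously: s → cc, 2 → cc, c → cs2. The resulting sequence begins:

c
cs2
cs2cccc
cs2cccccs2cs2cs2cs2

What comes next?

φ(cs2cccccs2cs2cs2cs2) expands symbol-by-symbol to cs2 cc cc cs2 cs2 cs2 cs2 cs2 cc cc cs2 cc cc cs2 cc cc cs2 cc cc; joining the 19 pieces gives the next term.

cs2cccccs2cs2cs2cs2cs2cccccs2cccccs2cccccs2cccc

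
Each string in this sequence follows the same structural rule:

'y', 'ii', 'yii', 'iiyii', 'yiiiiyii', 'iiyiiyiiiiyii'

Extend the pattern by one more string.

This is a Fibonacci-style word recurrence s(k) = s(k−2)·s(k−1): e.g. y·ii = yii.
The next term joins yiiiiyii and iiyiiyiiiiyii.

yiiiiyiiiiyiiyiiiiyii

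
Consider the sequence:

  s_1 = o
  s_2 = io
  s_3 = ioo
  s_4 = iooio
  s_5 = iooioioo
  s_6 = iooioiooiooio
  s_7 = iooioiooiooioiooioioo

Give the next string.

Each term (from the third on) is the previous term followed by the one before it: term 3 = io·o = ioo.
So term 8 is iooioiooiooioiooioioo·iooioiooiooio.

iooioiooiooioiooioiooiooioiooiooio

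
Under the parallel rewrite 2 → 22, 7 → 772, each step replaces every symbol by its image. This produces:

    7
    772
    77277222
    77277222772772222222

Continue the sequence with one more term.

772772227727722222227727722277277222222222222222

Applying the rule to each of the 20 symbols of 77277222772772222222 gives the pieces 772 772 22 772 772 22 22 22 772 772 22 772 772 22 22 22 22 22 22 22, which concatenate to the answer.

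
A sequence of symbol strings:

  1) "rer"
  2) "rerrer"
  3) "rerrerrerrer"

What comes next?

s(k+1) = s(k)·s(k) — each term doubles the last.
Doubling rerrerrerrer:

rerrerrerrerrerrerrerrer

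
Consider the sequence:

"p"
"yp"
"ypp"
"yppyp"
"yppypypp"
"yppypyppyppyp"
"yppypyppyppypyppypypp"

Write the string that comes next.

This is a Fibonacci-style word recurrence s(k) = s(k−1)·s(k−2): e.g. yp·p = ypp.
So term 8 is yppypyppyppypyppypypp·yppypyppyppyp.

yppypyppyppypyppypyppyppypyppyppyp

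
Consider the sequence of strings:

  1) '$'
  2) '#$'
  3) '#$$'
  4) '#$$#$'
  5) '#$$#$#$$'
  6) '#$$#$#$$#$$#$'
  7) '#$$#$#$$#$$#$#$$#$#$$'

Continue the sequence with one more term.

From term 3 onward, concatenate the last term with the second-to-last: #$·$ = #$$, #$$·#$ = #$$#$, …
Continuing: #$$#$#$$#$$#$#$$#$#$$ · #$$#$#$$#$$#$ gives term 8.

#$$#$#$$#$$#$#$$#$#$$#$$#$#$$#$$#$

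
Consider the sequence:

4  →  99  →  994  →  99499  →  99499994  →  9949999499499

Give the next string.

Each term (from the third on) is the previous term followed by the one before it: term 3 = 99·4 = 994.
Continuing: 9949999499499 · 99499994 gives term 7.

994999949949999499994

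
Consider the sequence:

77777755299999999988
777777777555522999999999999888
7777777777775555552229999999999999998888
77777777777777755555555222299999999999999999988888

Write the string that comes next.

777777777777777777555555555522222999999999999999999999888888

Each string has the form 7^{3n} 5^{2n-2} 2^{n-1} 9^{3n+3} 8^{n}, where the shown terms are n = 2, 3, 4, 5.
At n = 6 the blocks have lengths 18, 10, 5, 21, 6.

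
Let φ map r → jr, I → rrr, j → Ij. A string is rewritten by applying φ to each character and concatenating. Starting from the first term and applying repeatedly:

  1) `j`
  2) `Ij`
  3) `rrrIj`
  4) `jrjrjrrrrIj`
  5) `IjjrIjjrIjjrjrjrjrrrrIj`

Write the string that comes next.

Applying the rule to each of the 23 symbols of IjjrIjjrIjjrjrjrjrrrrIj gives the pieces rrr Ij Ij jr rrr Ij Ij jr rrr Ij Ij jr Ij jr Ij jr Ij jr jr jr jr rrr Ij, which concatenate to the answer.

rrrIjIjjrrrrIjIjjrrrrIjIjjrIjjrIjjrIjjrjrjrjrrrrIj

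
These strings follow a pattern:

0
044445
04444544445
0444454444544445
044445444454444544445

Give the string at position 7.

The strings grow by a fixed suffix 44445 each time.
From 044445444454444544445, 2 further steps: 044445444454444544445 → 04444544445444454444544445 → (answer).

0444454444544445444454444544445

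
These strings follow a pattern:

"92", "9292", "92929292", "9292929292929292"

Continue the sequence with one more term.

Each string is two copies of the previous one concatenated.
One more doubling of 9292929292929292 gives the answer.

92929292929292929292929292929292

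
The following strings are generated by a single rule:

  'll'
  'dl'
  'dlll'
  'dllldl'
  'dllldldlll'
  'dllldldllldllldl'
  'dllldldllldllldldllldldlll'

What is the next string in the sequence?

dllldldllldllldldllldldllldllldldllldllldl

Each term (from the third on) is the previous term followed by the one before it: term 3 = dl·ll = dlll.
Continuing: dllldldllldllldldllldldlll · dllldldllldllldl gives term 8.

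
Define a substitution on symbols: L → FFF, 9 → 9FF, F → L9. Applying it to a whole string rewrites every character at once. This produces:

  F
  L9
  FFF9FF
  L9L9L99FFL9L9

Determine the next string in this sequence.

Applying the rule to each of the 13 symbols of L9L9L99FFL9L9 gives the pieces FFF 9FF FFF 9FF FFF 9FF 9FF L9 L9 FFF 9FF FFF 9FF, which concatenate to the answer.

FFF9FFFFF9FFFFF9FF9FFL9L9FFF9FFFFF9FF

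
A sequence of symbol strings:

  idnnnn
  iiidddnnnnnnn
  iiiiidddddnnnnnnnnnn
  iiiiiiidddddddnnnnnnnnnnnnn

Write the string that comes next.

Term n consists of 2n-1 i's, followed by 2n-1 d's, followed by 3n+1 n's (n = 1, 2, …).
For the next term, n = 5, so the run lengths are 9, 9, 16.

iiiiiiiiidddddddddnnnnnnnnnnnnnnnn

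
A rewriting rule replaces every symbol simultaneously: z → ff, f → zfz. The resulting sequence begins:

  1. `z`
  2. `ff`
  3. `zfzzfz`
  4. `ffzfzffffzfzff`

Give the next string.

Replace each of the 14 characters of ffzfzffffzfzff in place — zfz zfz ff zfz ff zfz zfz zfz zfz ff zfz ff zfz zfz — and concatenate.

zfzzfzffzfzffzfzzfzzfzzfzffzfzffzfzzfz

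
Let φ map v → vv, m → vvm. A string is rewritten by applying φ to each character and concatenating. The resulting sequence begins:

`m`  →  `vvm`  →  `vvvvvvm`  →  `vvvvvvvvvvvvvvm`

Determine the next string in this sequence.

vvvvvvvvvvvvvvvvvvvvvvvvvvvvvvm

φ(vvvvvvvvvvvvvvm) expands symbol-by-symbol to vv vv vv vv vv vv vv vv vv vv vv vv vv vv vvm; joining the 15 pieces gives the next term.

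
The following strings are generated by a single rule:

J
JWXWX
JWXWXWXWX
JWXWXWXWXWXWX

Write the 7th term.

Each term is the previous one with WXWX appended.
From JWXWXWXWXWXWX, 3 further steps: JWXWXWXWXWXWX → JWXWXWXWXWXWXWXWX → JWXWXWXWXWXWXWXWXWXWX → (answer).

JWXWXWXWXWXWXWXWXWXWXWXWX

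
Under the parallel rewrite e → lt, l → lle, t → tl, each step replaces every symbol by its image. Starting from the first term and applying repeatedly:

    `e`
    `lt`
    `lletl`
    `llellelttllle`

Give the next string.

Rewriting the 13 symbols of llellelttllle one by one yields lle lle lt lle lle lt lle tl tl lle lle lle lt; concatenated:

llelleltllelleltlletltlllellellelt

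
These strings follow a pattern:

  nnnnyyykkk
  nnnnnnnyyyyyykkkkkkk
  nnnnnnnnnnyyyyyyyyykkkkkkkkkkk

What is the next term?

Each string has the form n^{3n+1} y^{3n} k^{4n-1} (n = 1, 2, …).
For the next term, n = 4, so the run lengths are 13, 12, 15.

nnnnnnnnnnnnnyyyyyyyyyyyykkkkkkkkkkkkkkk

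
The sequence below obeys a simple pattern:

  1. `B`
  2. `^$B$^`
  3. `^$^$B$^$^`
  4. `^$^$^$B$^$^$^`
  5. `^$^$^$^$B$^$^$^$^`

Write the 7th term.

s(k+1) = ^$·s(k)·$^, so each term gains ^$ as a prefix and $^ as a suffix.
From ^$^$^$^$B$^$^$^$^, 2 further steps: ^$^$^$^$B$^$^$^$^ → ^$^$^$^$^$B$^$^$^$^$^ → (answer).

^$^$^$^$^$^$B$^$^$^$^$^$^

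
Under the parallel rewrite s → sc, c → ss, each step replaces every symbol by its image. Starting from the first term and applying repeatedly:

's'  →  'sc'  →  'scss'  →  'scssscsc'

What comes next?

Expanding scssscsc: s→sc, c→ss, s→sc, s→sc, s→sc, c→ss, s→sc, c→ss. Concatenated: sc ss sc sc sc ss sc ss.

scssscscscssscss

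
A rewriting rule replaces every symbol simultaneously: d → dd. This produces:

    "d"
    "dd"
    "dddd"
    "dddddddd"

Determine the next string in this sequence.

Expanding dddddddd: d→dd, d→dd, d→dd, d→dd, d→dd, d→dd, d→dd, d→dd. Concatenated: dd dd dd dd dd dd dd dd.

dddddddddddddddd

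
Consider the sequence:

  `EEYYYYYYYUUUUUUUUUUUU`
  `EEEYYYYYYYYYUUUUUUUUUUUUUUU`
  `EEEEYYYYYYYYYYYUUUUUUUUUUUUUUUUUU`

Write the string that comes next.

EEEEEYYYYYYYYYYYYYUUUUUUUUUUUUUUUUUUUUU

Each string has the form E^{n-1} Y^{2n+1} U^{3n+3}, where the shown terms are n = 3, 4, 5.
Setting n = 6 gives 5, 13, 21 characters in each block.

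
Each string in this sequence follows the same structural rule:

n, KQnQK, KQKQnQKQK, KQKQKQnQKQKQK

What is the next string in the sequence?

s(k+1) = KQ·s(k)·QK, so each term gains KQ as a prefix and QK as a suffix.
Applying this once more to KQKQKQnQKQKQK:

KQKQKQKQnQKQKQKQK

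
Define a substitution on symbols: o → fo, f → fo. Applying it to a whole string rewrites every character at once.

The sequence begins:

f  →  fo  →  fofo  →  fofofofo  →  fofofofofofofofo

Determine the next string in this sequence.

fofofofofofofofofofofofofofofofo

φ(fofofofofofofofo) expands symbol-by-symbol to fo fo fo fo fo fo fo fo fo fo fo fo fo fo fo fo; joining the 16 pieces gives the next term.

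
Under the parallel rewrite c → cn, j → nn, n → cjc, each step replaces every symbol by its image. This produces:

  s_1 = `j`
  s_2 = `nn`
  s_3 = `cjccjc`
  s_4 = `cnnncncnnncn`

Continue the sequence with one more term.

cncjccjccjccncjccncjccjccjccncjc

Expanding cnnncncnnncn: c→cn, n→cjc, n→cjc, n→cjc, c→cn, n→cjc, c→cn, n→cjc, n→cjc, n→cjc, c→cn, n→cjc. Concatenated: cn cjc cjc cjc cn cjc cn cjc cjc cjc cn cjc.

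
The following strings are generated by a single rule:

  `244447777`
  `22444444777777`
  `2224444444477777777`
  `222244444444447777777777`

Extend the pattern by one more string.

Reading off run lengths: 2 runs 1, 2, 3, 4; 4 runs 4, 6, 8, 10; 7 runs 4, 6, 8, 10 — each is linear in n, where the shown terms are n = 2, 3, 4, 5.
Setting n = 6 gives 5, 12, 12 characters in each block.

22222444444444444777777777777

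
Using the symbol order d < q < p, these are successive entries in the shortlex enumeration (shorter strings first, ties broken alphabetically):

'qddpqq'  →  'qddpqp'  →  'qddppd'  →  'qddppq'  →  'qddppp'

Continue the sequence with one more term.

Treat qddppp as a base-3 numeral over the given alphabet and add one, carrying through any trailing p's.

qdqddd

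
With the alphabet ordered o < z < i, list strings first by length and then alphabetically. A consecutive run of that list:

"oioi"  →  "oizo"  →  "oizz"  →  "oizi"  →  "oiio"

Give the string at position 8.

Advancing 3 positions from oiio through oiio → oiiz → oiii reaches term 8.

zooo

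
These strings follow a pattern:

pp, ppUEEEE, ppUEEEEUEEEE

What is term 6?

ppUEEEEUEEEEUEEEEUEEEEUEEEE

The strings grow by a fixed suffix UEEEE each time.
From ppUEEEEUEEEE, 3 further steps: ppUEEEEUEEEE → ppUEEEEUEEEEUEEEE → ppUEEEEUEEEEUEEEEUEEEE → (answer).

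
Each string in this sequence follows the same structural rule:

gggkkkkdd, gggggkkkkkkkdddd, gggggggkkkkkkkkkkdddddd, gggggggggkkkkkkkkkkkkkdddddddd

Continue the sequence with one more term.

The n-th term is 2n+1 g's then 3n+1 k's then 2n d's (n = 1, 2, …).
For the next term, n = 5, so the run lengths are 11, 16, 10.

gggggggggggkkkkkkkkkkkkkkkkdddddddddd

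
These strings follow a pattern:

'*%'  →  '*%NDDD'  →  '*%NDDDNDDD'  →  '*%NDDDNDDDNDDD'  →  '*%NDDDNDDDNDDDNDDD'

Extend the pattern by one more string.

*%NDDDNDDDNDDDNDDDNDDD

The strings grow by a fixed suffix NDDD each time.
One more step from *%NDDDNDDDNDDDNDDD gives the answer.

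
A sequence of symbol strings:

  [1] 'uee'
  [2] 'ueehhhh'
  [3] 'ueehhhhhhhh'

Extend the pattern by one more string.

The strings grow by a fixed suffix hhhh each time.
Applying this once more to ueehhhhhhhh:

ueehhhhhhhhhhhh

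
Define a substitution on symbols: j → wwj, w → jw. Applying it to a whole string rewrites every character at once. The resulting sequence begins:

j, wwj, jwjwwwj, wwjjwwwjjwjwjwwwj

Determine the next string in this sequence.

jwjwwwjwwjjwjwjwwwjwwjjwwwjjwwwjjwjwjwwwj

φ(wwjjwwwjjwjwjwwwj) expands symbol-by-symbol to jw jw wwj wwj jw jw jw wwj wwj jw wwj jw wwj jw jw jw wwj; joining the 17 pieces gives the next term.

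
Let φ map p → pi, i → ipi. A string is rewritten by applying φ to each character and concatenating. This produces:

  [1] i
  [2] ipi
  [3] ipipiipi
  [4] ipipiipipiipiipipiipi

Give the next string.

ipipiipipiipiipipiipipiipiipipiipiipipiipipiipiipipiipi

Replace each of the 21 characters of ipipiipipiipiipipiipi in place — ipi pi ipi pi ipi ipi pi ipi pi ipi ipi pi ipi ipi pi ipi pi ipi ipi pi ipi — and concatenate.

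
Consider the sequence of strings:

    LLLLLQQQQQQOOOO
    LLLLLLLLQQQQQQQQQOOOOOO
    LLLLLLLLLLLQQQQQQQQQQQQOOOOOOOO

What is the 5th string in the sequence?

Reading off run lengths: L runs 5, 8, 11; Q runs 6, 9, 12; O runs 4, 6, 8 — each is linear in n, where the shown terms are n = 2, 3, 4.
At n = 6 the blocks have lengths 17, 18, 12.

LLLLLLLLLLLLLLLLLQQQQQQQQQQQQQQQQQQOOOOOOOOOOOO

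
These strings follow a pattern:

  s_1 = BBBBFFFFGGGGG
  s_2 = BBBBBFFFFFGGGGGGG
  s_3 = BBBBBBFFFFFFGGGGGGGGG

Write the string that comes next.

BBBBBBBFFFFFFFGGGGGGGGGGG

Each string has the form B^{n+1} F^{n+1} G^{2n-1}, where the shown terms are n = 3, 4, 5.
Setting n = 6 gives 7, 7, 11 characters in each block.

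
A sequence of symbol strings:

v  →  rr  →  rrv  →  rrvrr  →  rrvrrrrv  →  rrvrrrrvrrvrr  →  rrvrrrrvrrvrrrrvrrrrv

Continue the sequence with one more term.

From term 3 onward, concatenate the last term with the second-to-last: rr·v = rrv, rrv·rr = rrvrr, …
The next term joins rrvrrrrvrrvrrrrvrrrrv and rrvrrrrvrrvrr.

rrvrrrrvrrvrrrrvrrrrvrrvrrrrvrrvrr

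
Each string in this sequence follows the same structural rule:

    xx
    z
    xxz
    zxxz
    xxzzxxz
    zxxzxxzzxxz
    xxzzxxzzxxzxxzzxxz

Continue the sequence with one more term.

zxxzxxzzxxzxxzzxxzzxxzxxzzxxz

From term 3 onward, concatenate the second-to-last term with the last: xx·z = xxz, z·xxz = zxxz, …
So term 8 is zxxzxxzzxxz·xxzzxxzzxxzxxzzxxz.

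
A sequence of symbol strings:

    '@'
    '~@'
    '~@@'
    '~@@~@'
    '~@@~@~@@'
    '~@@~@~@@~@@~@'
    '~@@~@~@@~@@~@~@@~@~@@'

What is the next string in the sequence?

From term 3 onward, concatenate the last term with the second-to-last: ~@·@ = ~@@, ~@@·~@ = ~@@~@, …
So term 8 is ~@@~@~@@~@@~@~@@~@~@@·~@@~@~@@~@@~@.

~@@~@~@@~@@~@~@@~@~@@~@@~@~@@~@@~@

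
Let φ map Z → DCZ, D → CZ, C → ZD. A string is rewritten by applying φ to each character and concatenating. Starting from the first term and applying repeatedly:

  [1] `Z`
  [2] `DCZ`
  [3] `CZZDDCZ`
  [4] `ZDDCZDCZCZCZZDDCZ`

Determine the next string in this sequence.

φ(ZDDCZDCZCZCZZDDCZ) expands symbol-by-symbol to DCZ CZ CZ ZD DCZ CZ ZD DCZ ZD DCZ ZD DCZ DCZ CZ CZ ZD DCZ; joining the 17 pieces gives the next term.

DCZCZCZZDDCZCZZDDCZZDDCZZDDCZDCZCZCZZDDCZ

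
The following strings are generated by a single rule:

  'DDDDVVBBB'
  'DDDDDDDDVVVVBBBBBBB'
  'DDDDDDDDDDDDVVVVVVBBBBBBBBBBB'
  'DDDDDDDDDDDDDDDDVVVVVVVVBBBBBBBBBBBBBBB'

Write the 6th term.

Term n consists of 4n D's, followed by 2n V's, followed by 4n-1 B's (n = 1, 2, …).
For term 6, n = 6, so the run lengths are 24, 12, 23.

DDDDDDDDDDDDDDDDDDDDDDDDVVVVVVVVVVVVBBBBBBBBBBBBBBBBBBBBBBB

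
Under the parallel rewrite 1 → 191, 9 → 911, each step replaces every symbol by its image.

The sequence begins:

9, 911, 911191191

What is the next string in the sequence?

911191191191911191191911191

Apply φ to 911191191 symbol by symbol: 9→911, 1→191, 1→191, 1→191, 9→911, 1→191, 1→191, 9→911, 1→191; joined: 911 191 191 191 911 191 191 911 191.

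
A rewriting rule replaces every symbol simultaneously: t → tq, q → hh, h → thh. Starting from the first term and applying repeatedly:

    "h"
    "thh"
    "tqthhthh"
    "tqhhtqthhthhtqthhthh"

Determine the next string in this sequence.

Rewriting the 20 symbols of tqhhtqthhthhtqthhthh one by one yields tq hh thh thh tq hh tq thh thh tq thh thh tq hh tq thh thh tq thh thh; concatenated:

tqhhthhthhtqhhtqthhthhtqthhthhtqhhtqthhthhtqthhthh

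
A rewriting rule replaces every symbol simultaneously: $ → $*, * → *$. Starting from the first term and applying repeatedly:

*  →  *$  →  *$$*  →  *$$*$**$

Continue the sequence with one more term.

Expanding *$$*$**$: *→*$, $→$*, $→$*, *→*$, $→$*, *→*$, *→*$, $→$*. Concatenated: *$ $* $* *$ $* *$ *$ $*.

*$$*$**$$**$*$$*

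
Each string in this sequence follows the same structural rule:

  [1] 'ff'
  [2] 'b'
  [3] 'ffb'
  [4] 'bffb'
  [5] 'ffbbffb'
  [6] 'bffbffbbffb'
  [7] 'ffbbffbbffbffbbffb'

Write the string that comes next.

This is a Fibonacci-style word recurrence s(k) = s(k−2)·s(k−1): e.g. ff·b = ffb.
Continuing: bffbffbbffb · ffbbffbbffbffbbffb gives term 8.

bffbffbbffbffbbffbbffbffbbffb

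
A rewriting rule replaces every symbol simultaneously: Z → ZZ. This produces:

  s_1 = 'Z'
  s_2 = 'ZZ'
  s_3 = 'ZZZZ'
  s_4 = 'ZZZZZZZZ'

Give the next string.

Rewriting each symbol of ZZZZZZZZ: Z→ZZ, Z→ZZ, Z→ZZ, Z→ZZ, Z→ZZ, Z→ZZ, Z→ZZ, Z→ZZ, which concatenates to ZZ ZZ ZZ ZZ ZZ ZZ ZZ ZZ.

ZZZZZZZZZZZZZZZZ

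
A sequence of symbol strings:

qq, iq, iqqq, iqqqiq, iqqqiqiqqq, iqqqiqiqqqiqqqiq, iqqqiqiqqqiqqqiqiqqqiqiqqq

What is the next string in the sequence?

iqqqiqiqqqiqqqiqiqqqiqiqqqiqqqiqiqqqiqqqiq

Each term (from the third on) is the previous term followed by the one before it: term 3 = iq·qq = iqqq.
The next term joins iqqqiqiqqqiqqqiqiqqqiqiqqq and iqqqiqiqqqiqqqiq.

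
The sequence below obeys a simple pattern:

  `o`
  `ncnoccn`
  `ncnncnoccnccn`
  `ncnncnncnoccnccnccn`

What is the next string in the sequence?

ncnncnncnncnoccnccnccnccn

s(k+1) = ncn·s(k)·ccn, so each term gains ncn as a prefix and ccn as a suffix.
One more step from ncnncnncnoccnccnccn gives the answer.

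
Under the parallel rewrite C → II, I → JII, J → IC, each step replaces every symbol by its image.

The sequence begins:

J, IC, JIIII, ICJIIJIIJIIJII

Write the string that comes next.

JIIIIICJIIJIIICJIIJIIICJIIJIIICJIIJII

Applying the rule to each of the 14 symbols of ICJIIJIIJIIJII gives the pieces JII II IC JII JII IC JII JII IC JII JII IC JII JII, which concatenate to the answer.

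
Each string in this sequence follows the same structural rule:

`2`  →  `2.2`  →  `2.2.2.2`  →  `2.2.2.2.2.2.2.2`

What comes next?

2.2.2.2.2.2.2.2.2.2.2.2.2.2.2.2

Each string is two copies of the previous one joined by '.'.
So the next term is two copies of 2.2.2.2.2.2.2.2 with '.' between the halves.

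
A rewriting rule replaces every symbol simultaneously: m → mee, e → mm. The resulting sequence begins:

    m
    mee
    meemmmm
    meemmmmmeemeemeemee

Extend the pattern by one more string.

Applying the rule to each of the 19 symbols of meemmmmmeemeemeemee gives the pieces mee mm mm mee mee mee mee mee mm mm mee mm mm mee mm mm mee mm mm, which concatenate to the answer.

meemmmmmeemeemeemeemeemmmmmeemmmmmeemmmmmeemmmm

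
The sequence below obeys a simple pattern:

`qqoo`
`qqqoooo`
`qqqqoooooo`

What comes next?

qqqqqoooooooo

The n-th term is n+1 q's then 2n o's (n = 1, 2, …).
At n = 4 the blocks have lengths 5, 8.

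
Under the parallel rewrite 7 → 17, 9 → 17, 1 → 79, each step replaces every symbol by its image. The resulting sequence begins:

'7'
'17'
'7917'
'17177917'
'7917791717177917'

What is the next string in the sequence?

Rewriting the 16 symbols of 7917791717177917 one by one yields 17 17 79 17 17 17 79 17 79 17 79 17 17 17 79 17; concatenated:

17177917171779177917791717177917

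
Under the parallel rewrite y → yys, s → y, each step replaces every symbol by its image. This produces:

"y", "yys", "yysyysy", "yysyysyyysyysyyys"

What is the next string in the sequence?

yysyysyyysyysyyysyysyysyyysyysyyysyysyysy

φ(yysyysyyysyysyyys) expands symbol-by-symbol to yys yys y yys yys y yys yys yys y yys yys y yys yys yys y; joining the 17 pieces gives the next term.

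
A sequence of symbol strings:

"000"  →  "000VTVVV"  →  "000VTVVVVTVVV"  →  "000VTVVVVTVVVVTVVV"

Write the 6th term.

The strings grow by a fixed suffix VTVVV each time.
From 000VTVVVVTVVVVTVVV, 2 further steps: 000VTVVVVTVVVVTVVV → 000VTVVVVTVVVVTVVVVTVVV → (answer).

000VTVVVVTVVVVTVVVVTVVVVTVVV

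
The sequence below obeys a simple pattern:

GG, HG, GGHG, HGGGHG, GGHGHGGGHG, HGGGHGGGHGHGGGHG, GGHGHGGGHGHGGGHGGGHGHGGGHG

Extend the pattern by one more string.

Each term (from the third on) is the two preceding terms concatenated in order: term 3 = GG·HG = GGHG.
So term 8 is HGGGHGGGHGHGGGHG·GGHGHGGGHGHGGGHGGGHGHGGGHG.

HGGGHGGGHGHGGGHGGGHGHGGGHGHGGGHGGGHGHGGGHG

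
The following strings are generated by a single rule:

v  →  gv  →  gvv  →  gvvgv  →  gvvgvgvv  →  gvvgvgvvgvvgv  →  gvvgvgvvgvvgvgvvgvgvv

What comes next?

Each term (from the third on) is the previous term followed by the one before it: term 3 = gv·v = gvv.
So term 8 is gvvgvgvvgvvgvgvvgvgvv·gvvgvgvvgvvgv.

gvvgvgvvgvvgvgvvgvgvvgvvgvgvvgvvgv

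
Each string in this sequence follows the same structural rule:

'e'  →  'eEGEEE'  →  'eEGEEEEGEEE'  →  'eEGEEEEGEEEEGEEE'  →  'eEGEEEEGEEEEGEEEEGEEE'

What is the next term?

The strings grow by a fixed suffix EGEEE each time.
Applying this once more to eEGEEEEGEEEEGEEEEGEEE:

eEGEEEEGEEEEGEEEEGEEEEGEEE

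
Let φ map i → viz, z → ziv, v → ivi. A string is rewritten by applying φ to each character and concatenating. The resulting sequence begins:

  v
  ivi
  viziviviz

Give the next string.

Rewriting each symbol of viziviviz: v→ivi, i→viz, z→ziv, i→viz, v→ivi, i→viz, v→ivi, i→viz, z→ziv, which concatenates to ivi viz ziv viz ivi viz ivi viz ziv.

ivivizzivvizivivizivivizziv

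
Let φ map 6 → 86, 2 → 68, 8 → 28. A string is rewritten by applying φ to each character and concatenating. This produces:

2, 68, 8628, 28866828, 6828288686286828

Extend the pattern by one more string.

φ(6828288686286828) expands symbol-by-symbol to 86 28 68 28 68 28 28 86 28 86 68 28 86 28 68 28; joining the 16 pieces gives the next term.

86286828682828862886682886286828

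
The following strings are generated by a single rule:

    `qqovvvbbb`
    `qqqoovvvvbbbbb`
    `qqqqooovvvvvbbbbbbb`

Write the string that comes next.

Each string has the form q^{n+1} o^{n} v^{n+2} b^{2n+1} (n = 1, 2, …).
Setting n = 4 gives 5, 4, 6, 9 characters in each block.

qqqqqoooovvvvvvbbbbbbbbb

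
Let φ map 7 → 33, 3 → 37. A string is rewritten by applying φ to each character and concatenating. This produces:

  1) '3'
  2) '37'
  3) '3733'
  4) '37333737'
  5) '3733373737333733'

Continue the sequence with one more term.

Applying the rule to each of the 16 symbols of 3733373737333733 gives the pieces 37 33 37 37 37 33 37 33 37 33 37 37 37 33 37 37, which concatenate to the answer.

37333737373337333733373737333737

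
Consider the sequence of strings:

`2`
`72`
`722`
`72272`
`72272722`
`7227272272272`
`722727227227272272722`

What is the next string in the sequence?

7227272272272722727227227272272272

This is a Fibonacci-style word recurrence s(k) = s(k−1)·s(k−2): e.g. 72·2 = 722.
So term 8 is 722727227227272272722·7227272272272.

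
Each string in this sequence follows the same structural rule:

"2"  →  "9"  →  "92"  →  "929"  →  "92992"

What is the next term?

From term 3 onward, concatenate the last term with the second-to-last: 9·2 = 92, 92·9 = 929, …
The next term joins 92992 and 929.

92992929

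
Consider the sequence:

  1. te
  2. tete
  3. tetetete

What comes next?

Each string is two copies of the previous one concatenated.
Doubling tetetete:

tetetetetetetete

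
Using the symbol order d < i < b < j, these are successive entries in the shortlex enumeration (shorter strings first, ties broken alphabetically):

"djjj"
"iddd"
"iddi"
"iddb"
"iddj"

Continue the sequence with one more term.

idid

Treat iddj as a base-4 numeral over the given alphabet and add one, carrying through any trailing j's.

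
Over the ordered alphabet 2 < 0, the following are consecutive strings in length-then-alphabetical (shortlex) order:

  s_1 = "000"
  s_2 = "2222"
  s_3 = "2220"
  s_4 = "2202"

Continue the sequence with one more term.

The successor of 2202 increments the rightmost position that isn't already 0 and resets every position after it to 2.

2200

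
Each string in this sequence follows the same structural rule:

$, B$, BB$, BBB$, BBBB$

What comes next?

Every step adds B at the front: s(k+1) = B·s(k).
One more step from BBBB$ gives the answer.

BBBBB$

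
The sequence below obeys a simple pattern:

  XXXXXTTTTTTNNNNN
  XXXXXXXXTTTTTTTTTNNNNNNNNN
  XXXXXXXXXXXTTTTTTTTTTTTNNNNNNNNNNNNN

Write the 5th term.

XXXXXXXXXXXXXXXXXTTTTTTTTTTTTTTTTTTNNNNNNNNNNNNNNNNNNNNN

Term n consists of 3n+2 X's, followed by 3n+3 T's, followed by 4n+1 N's (n = 1, 2, …).
For term 5, n = 5, so the run lengths are 17, 18, 21.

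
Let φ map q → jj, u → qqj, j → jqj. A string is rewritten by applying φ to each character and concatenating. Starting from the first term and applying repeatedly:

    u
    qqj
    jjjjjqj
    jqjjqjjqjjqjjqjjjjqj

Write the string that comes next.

jqjjjjqjjqjjjjqjjqjjjjqjjqjjjjqjjqjjjjqjjqjjqjjqjjjjqj

φ(jqjjqjjqjjqjjqjjjjqj) expands symbol-by-symbol to jqj jj jqj jqj jj jqj jqj jj jqj jqj jj jqj jqj jj jqj jqj jqj jqj jj jqj; joining the 20 pieces gives the next term.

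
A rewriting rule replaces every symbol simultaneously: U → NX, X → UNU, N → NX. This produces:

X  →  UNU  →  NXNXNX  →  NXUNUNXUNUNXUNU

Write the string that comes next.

φ(NXUNUNXUNUNXUNU) expands symbol-by-symbol to NX UNU NX NX NX NX UNU NX NX NX NX UNU NX NX NX; joining the 15 pieces gives the next term.

NXUNUNXNXNXNXUNUNXNXNXNXUNUNXNXNX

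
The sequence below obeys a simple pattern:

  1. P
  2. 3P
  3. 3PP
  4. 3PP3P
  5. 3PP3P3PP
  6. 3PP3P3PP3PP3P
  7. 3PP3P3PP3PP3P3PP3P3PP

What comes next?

This is a Fibonacci-style word recurrence s(k) = s(k−1)·s(k−2): e.g. 3P·P = 3PP.
Continuing: 3PP3P3PP3PP3P3PP3P3PP · 3PP3P3PP3PP3P gives term 8.

3PP3P3PP3PP3P3PP3P3PP3PP3P3PP3PP3P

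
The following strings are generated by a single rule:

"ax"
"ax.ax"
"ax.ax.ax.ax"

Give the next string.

ax.ax.ax.ax.ax.ax.ax.ax

s(k+1) = s(k)·.·s(k) — each term doubles the last with '.' between the halves.
So the next term is two copies of ax.ax.ax.ax with '.' between the halves.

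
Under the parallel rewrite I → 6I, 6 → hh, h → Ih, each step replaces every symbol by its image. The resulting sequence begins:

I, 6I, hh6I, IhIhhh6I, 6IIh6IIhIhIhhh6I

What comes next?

hh6I6IIhhh6I6IIh6IIh6IIhIhIhhh6I

Replace each of the 16 characters of 6IIh6IIhIhIhhh6I in place — hh 6I 6I Ih hh 6I 6I Ih 6I Ih 6I Ih Ih Ih hh 6I — and concatenate.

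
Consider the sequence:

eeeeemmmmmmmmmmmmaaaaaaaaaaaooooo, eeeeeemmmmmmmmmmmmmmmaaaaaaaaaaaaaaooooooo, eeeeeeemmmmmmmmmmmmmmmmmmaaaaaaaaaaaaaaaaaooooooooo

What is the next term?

eeeeeeeemmmmmmmmmmmmmmmmmmmmmaaaaaaaaaaaaaaaaaaaaooooooooooo

The n-th term is n+2 e's then 3n+3 m's then 3n+2 a's then 2n-1 o's, where the shown terms are n = 3, 4, 5.
Setting n = 6 gives 8, 21, 20, 11 characters in each block.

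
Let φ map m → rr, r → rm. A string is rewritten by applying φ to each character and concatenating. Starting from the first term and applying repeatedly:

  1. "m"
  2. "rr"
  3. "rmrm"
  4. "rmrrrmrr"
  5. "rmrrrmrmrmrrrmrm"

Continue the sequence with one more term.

Rewriting the 16 symbols of rmrrrmrmrmrrrmrm one by one yields rm rr rm rm rm rr rm rr rm rr rm rm rm rr rm rr; concatenated:

rmrrrmrmrmrrrmrrrmrrrmrmrmrrrmrr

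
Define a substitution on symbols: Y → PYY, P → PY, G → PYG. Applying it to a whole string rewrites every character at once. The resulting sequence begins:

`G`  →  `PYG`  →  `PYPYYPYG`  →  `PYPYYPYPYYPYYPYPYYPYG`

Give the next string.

PYPYYPYPYYPYYPYPYYPYPYYPYYPYPYYPYYPYPYYPYPYYPYYPYPYYPYG

Applying the rule to each of the 21 symbols of PYPYYPYPYYPYYPYPYYPYG gives the pieces PY PYY PY PYY PYY PY PYY PY PYY PYY PY PYY PYY PY PYY PY PYY PYY PY PYY PYG, which concatenate to the answer.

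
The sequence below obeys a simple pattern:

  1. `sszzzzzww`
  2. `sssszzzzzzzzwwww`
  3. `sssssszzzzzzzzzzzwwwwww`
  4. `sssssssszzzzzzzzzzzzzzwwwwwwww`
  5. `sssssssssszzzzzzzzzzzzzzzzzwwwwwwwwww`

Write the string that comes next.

sssssssssssszzzzzzzzzzzzzzzzzzzzwwwwwwwwwwww

The n-th term is 2n s's then 3n+2 z's then 2n w's (n = 1, 2, …).
Setting n = 6 gives 12, 20, 12 characters in each block.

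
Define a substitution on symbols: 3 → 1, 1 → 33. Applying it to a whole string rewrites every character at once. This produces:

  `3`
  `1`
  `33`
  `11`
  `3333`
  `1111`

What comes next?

33333333

Expanding 1111: 1→33, 1→33, 1→33, 1→33. Concatenated: 33 33 33 33.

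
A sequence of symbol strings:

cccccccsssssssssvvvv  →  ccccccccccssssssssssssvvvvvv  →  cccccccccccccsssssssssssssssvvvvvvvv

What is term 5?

cccccccccccccccccccsssssssssssssssssssssvvvvvvvvvvvv

The n-th term is 3n+1 c's then 3n+3 s's then 2n v's, where the shown terms are n = 2, 3, 4.
At n = 6 the blocks have lengths 19, 21, 12.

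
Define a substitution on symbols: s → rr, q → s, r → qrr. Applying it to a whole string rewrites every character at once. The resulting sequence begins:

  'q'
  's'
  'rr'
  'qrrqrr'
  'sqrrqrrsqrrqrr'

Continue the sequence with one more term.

φ(sqrrqrrsqrrqrr) expands symbol-by-symbol to rr s qrr qrr s qrr qrr rr s qrr qrr s qrr qrr; joining the 14 pieces gives the next term.

rrsqrrqrrsqrrqrrrrsqrrqrrsqrrqrr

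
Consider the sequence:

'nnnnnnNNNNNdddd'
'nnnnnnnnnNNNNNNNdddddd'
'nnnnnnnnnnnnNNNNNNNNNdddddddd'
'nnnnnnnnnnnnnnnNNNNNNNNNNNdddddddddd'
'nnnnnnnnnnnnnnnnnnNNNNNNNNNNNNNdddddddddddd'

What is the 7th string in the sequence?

Reading off run lengths: n runs 6, 9, 12, 15, 18; N runs 5, 7, 9, 11, 13; d runs 4, 6, 8, 10, 12 — each is linear in n, where the shown terms are n = 2, 3, 4, 5, 6.
Setting n = 8 gives 24, 17, 16 characters in each block.

nnnnnnnnnnnnnnnnnnnnnnnnNNNNNNNNNNNNNNNNNdddddddddddddddd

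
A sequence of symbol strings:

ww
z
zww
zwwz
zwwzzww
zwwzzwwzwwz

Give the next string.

This is a Fibonacci-style word recurrence s(k) = s(k−1)·s(k−2): e.g. z·ww = zww.
Continuing: zwwzzwwzwwz · zwwzzww gives term 7.

zwwzzwwzwwzzwwzzww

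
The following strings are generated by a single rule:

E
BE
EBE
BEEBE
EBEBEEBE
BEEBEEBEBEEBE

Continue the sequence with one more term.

EBEBEEBEBEEBEEBEBEEBE

From term 3 onward, concatenate the second-to-last term with the last: E·BE = EBE, BE·EBE = BEEBE, …
Continuing: EBEBEEBE · BEEBEEBEBEEBE gives term 7.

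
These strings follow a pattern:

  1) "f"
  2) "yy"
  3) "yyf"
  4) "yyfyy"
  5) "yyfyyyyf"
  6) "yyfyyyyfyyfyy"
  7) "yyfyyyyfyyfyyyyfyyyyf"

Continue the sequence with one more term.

yyfyyyyfyyfyyyyfyyyyfyyfyyyyfyyfyy

Each term (from the third on) is the previous term followed by the one before it: term 3 = yy·f = yyf.
The next term joins yyfyyyyfyyfyyyyfyyyyf and yyfyyyyfyyfyy.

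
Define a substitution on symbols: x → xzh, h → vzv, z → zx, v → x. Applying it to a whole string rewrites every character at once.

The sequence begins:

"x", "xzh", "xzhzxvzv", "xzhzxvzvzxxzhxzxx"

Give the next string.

Replace each of the 17 characters of xzhzxvzvzxxzhxzxx in place — xzh zx vzv zx xzh x zx x zx xzh xzh zx vzv xzh zx xzh xzh — and concatenate.

xzhzxvzvzxxzhxzxxzxxzhxzhzxvzvxzhzxxzhxzh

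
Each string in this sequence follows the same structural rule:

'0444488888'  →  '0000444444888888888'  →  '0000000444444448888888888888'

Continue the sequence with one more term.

0000000000444444444488888888888888888

The n-th term is 3n-2 0's then 2n+2 4's then 4n+1 8's (n = 1, 2, …).
Setting n = 4 gives 10, 10, 17 characters in each block.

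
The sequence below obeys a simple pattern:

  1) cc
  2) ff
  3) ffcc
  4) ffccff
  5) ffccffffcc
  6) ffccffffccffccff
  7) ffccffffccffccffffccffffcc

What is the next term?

ffccffffccffccffffccffffccffccffffccffccff

This is a Fibonacci-style word recurrence s(k) = s(k−1)·s(k−2): e.g. ff·cc = ffcc.
So term 8 is ffccffffccffccffffccffffcc·ffccffffccffccff.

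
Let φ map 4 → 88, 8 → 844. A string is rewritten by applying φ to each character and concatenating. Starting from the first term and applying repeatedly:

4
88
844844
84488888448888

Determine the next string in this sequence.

Rewriting the 14 symbols of 84488888448888 one by one yields 844 88 88 844 844 844 844 844 88 88 844 844 844 844; concatenated:

84488888448448448448448888844844844844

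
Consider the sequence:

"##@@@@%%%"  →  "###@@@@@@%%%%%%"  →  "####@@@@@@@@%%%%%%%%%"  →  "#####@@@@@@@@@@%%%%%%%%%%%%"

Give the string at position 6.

The n-th term is n+1 #'s then 2n+2 @'s then 3n %'s (n = 1, 2, …).
At n = 6 the blocks have lengths 7, 14, 18.

#######@@@@@@@@@@@@@@%%%%%%%%%%%%%%%%%%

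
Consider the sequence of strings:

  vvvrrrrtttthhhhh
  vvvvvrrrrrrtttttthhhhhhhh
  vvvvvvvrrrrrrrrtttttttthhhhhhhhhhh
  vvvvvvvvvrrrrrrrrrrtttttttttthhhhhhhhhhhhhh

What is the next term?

Reading off run lengths: v runs 3, 5, 7, 9; r runs 4, 6, 8, 10; t runs 4, 6, 8, 10; h runs 5, 8, 11, 14 — each is linear in n, where the shown terms are n = 2, 3, 4, 5.
At n = 6 the blocks have lengths 11, 12, 12, 17.

vvvvvvvvvvvrrrrrrrrrrrrtttttttttttthhhhhhhhhhhhhhhhh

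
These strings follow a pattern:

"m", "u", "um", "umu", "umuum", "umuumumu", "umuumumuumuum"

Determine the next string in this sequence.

Each term (from the third on) is the previous term followed by the one before it: term 3 = u·m = um.
The next term joins umuumumuumuum and umuumumu.

umuumumuumuumumuumumu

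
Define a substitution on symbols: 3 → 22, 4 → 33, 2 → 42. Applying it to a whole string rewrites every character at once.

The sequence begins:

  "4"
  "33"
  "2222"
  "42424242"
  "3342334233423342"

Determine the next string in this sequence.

22223342222233422222334222223342

Applying the rule to each of the 16 symbols of 3342334233423342 gives the pieces 22 22 33 42 22 22 33 42 22 22 33 42 22 22 33 42, which concatenate to the answer.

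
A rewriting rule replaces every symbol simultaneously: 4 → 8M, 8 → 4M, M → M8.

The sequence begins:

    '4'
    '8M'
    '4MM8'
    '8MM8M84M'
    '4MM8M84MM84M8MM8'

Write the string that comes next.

8MM8M84MM84M8MM8M84M8MM84MM8M84M

Applying the rule to each of the 16 symbols of 4MM8M84MM84M8MM8 gives the pieces 8M M8 M8 4M M8 4M 8M M8 M8 4M 8M M8 4M M8 M8 4M, which concatenate to the answer.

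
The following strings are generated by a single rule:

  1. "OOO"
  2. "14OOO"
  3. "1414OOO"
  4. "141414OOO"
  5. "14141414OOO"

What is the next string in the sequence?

Every step adds 14 at the front: s(k+1) = 14·s(k).
So the next term is 14·14141414OOO.

1414141414OOO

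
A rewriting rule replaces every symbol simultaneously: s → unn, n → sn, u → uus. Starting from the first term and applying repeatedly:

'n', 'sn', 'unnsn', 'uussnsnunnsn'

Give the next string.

uusuusunnunnsnunnsnuussnsnunnsn

Rewriting each symbol of uussnsnunnsn: u→uus, u→uus, s→unn, s→unn, n→sn, s→unn, n→sn, u→uus, n→sn, n→sn, s→unn, n→sn, which concatenates to uus uus unn unn sn unn sn uus sn sn unn sn.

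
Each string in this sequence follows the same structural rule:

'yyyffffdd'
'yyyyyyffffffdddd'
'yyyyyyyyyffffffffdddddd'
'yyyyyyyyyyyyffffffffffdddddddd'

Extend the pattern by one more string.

Term n consists of 3n y's, followed by 2n+2 f's, followed by 2n d's (n = 1, 2, …).
Setting n = 5 gives 15, 12, 10 characters in each block.

yyyyyyyyyyyyyyyffffffffffffdddddddddd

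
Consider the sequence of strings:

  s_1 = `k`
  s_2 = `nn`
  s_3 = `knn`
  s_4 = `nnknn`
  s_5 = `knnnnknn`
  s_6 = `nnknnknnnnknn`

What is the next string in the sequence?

Each term (from the third on) is the two preceding terms concatenated in order: term 3 = k·nn = knn.
Continuing: knnnnknn · nnknnknnnnknn gives term 7.

knnnnknnnnknnknnnnknn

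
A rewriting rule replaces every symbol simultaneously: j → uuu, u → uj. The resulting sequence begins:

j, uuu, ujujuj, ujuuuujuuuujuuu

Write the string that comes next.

φ(ujuuuujuuuujuuu) expands symbol-by-symbol to uj uuu uj uj uj uj uuu uj uj uj uj uuu uj uj uj; joining the 15 pieces gives the next term.

ujuuuujujujujuuuujujujujuuuujujuj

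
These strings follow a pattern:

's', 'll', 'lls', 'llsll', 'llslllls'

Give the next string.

Each term (from the third on) is the previous term followed by the one before it: term 3 = ll·s = lls.
The next term joins llslllls and llsll.

llsllllsllsll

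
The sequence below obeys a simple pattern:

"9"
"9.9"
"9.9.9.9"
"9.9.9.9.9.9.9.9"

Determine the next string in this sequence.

Each string is two copies of the previous one joined by '.'.
One more doubling of 9.9.9.9.9.9.9.9 gives the answer.

9.9.9.9.9.9.9.9.9.9.9.9.9.9.9.9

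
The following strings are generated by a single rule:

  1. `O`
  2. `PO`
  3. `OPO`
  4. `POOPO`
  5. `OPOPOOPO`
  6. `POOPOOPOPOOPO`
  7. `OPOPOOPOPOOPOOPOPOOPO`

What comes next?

From term 3 onward, concatenate the second-to-last term with the last: O·PO = OPO, PO·OPO = POOPO, …
The next term joins POOPOOPOPOOPO and OPOPOOPOPOOPOOPOPOOPO.

POOPOOPOPOOPOOPOPOOPOPOOPOOPOPOOPO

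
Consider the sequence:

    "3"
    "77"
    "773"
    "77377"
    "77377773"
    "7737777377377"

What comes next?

773777737737777377773

From term 3 onward, concatenate the last term with the second-to-last: 77·3 = 773, 773·77 = 77377, …
Continuing: 7737777377377 · 77377773 gives term 7.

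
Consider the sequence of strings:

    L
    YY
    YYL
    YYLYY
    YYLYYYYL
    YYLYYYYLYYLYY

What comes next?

Each term (from the third on) is the previous term followed by the one before it: term 3 = YY·L = YYL.
Continuing: YYLYYYYLYYLYY · YYLYYYYL gives term 7.

YYLYYYYLYYLYYYYLYYYYL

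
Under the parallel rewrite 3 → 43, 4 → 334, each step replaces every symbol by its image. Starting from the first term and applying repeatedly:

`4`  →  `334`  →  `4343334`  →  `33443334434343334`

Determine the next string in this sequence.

43433343344343433343344333443334434343334

Applying the rule to each of the 17 symbols of 33443334434343334 gives the pieces 43 43 334 334 43 43 43 334 334 43 334 43 334 43 43 43 334, which concatenate to the answer.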